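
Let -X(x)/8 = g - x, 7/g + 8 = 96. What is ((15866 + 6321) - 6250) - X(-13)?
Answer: 176458/11 ≈ 16042.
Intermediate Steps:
g = 7/88 (g = 7/(-8 + 96) = 7/88 ≈ 0.079545)
X(x) = -7/11 + 8*x (X(x) = -8*(7/88 - x) = -7/11 + 8*x)
((15866 + 6321) - 6250) - X(-13) = ((15866 + 6321) - 6250) - (-7/11 + 8*(-13)) = (22187 - 6250) - (-7/11 - 104) = 15937 - 1*(-1151/11) = 15937 + 1151/11 = 176458/11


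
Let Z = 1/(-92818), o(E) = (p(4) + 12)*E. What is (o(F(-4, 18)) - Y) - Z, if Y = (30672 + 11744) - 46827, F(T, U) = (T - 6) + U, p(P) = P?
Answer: 421300903/92818 ≈ 4539.0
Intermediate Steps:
F(T, U) = -6 + T + U (F(T, U) = (-6 + T) + U = -6 + T + U)
Y = -4411 (Y = 42416 - 46827 = -4411)
o(E) = 16*E (o(E) = (4 + 12)*E = 16*E)
Z = -1/92818 ≈ -1.0774e-5
(o(F(-4, 18)) - Y) - Z = (16*(-6 - 4 + 18) - 1*(-4411)) - 1*(-1/92818) = (16*8 + 4411) + 1/92818 = (128 + 4411) + 1/92818 = 4539 + 1/92818 = 421300903/92818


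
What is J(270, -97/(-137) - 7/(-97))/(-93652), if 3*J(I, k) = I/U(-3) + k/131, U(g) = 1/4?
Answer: -156678174/40758731767 ≈ -0.0038440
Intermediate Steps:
U(g) = 1/4
J(I, k) = k/393 + 4*I/3 (J(I, k) = (I/(1/4) + k/131)/3 = (I*4 + k*(1/131))/3 = (4*I + k/131)/3 = k/393 + 4*I/3)
J(270, -97/(-137) - 7/(-97))/(-93652) = ((-97/(-137) - 7/(-97))/393 + (4/3)*270)/(-93652) = ((-97*(-1/137) - 7*(-1/97))/393 + 360)*(-1/93652) = ((97/137 + 7/97)/393 + 360)*(-1/93652) = ((1/393)*(10368/13289) + 360)*(-1/93652) = (3456/1740859 + 360)*(-1/93652) = (626712696/1740859)*(-1/93652) = -156678174/40758731767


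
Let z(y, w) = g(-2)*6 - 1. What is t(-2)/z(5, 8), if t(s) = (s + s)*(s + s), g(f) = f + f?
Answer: -16/25 ≈ -0.64000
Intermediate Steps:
g(f) = 2*f
z(y, w) = -25 (z(y, w) = (2*(-2))*6 - 1 = -4*6 - 1 = -24 - 1 = -25)
t(s) = 4*s² (t(s) = (2*s)*(2*s) = 4*s²)
t(-2)/z(5, 8) = (4*(-2)²)/(-25) = -4*4/25 = -1/25*16 = -16/25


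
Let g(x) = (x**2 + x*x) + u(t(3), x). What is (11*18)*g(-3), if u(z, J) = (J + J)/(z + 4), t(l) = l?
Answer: 23760/7 ≈ 3394.3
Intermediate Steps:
u(z, J) = 2*J/(4 + z) (u(z, J) = (2*J)/(4 + z) = 2*J/(4 + z))
g(x) = 2*x**2 + 2*x/7 (g(x) = (x**2 + x*x) + 2*x/(4 + 3) = (x**2 + x**2) + 2*x/7 = 2*x**2 + 2*x*(1/7) = 2*x**2 + 2*x/7)
(11*18)*g(-3) = (11*18)*((2/7)*(-3)*(1 + 7*(-3))) = 198*((2/7)*(-3)*(1 - 21)) = 198*((2/7)*(-3)*(-20)) = 198*(120/7) = 23760/7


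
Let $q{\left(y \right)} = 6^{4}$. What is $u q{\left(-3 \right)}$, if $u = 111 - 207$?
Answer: $-124416$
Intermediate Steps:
$q{\left(y \right)} = 1296$
$u = -96$ ($u = 111 - 207 = -96$)
$u q{\left(-3 \right)} = \left(-96\right) 1296 = -124416$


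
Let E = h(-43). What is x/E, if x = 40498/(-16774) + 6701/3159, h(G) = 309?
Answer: -7765304/8186810697 ≈ -0.00094851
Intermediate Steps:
E = 309
x = -7765304/26494533 (x = 40498*(-1/16774) + 6701*(1/3159) = -20249/8387 + 6701/3159 = -7765304/26494533 ≈ -0.29309)
x/E = -7765304/26494533/309 = -7765304/26494533*1/309 = -7765304/8186810697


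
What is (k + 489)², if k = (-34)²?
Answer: 2706025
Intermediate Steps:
k = 1156
(k + 489)² = (1156 + 489)² = 1645² = 2706025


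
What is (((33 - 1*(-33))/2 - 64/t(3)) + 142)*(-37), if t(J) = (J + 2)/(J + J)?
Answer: -18167/5 ≈ -3633.4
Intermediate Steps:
t(J) = (2 + J)/(2*J) (t(J) = (2 + J)/((2*J)) = (2 + J)*(1/(2*J)) = (2 + J)/(2*J))
(((33 - 1*(-33))/2 - 64/t(3)) + 142)*(-37) = (((33 - 1*(-33))/2 - 64*6/(2 + 3)) + 142)*(-37) = (((33 + 33)*(1/2) - 64/((1/2)*(1/3)*5)) + 142)*(-37) = ((66*(1/2) - 64/5/6) + 142)*(-37) = ((33 - 64*6/5) + 142)*(-37) = ((33 - 384/5) + 142)*(-37) = (-219/5 + 142)*(-37) = (491/5)*(-37) = -18167/5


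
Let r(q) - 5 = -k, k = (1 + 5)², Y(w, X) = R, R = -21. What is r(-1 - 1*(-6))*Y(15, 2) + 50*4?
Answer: 851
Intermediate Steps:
Y(w, X) = -21
k = 36 (k = 6² = 36)
r(q) = -31 (r(q) = 5 - 1*36 = 5 - 36 = -31)
r(-1 - 1*(-6))*Y(15, 2) + 50*4 = -31*(-21) + 50*4 = 651 + 200 = 851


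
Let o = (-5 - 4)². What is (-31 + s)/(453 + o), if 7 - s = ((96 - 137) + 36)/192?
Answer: -4603/102528 ≈ -0.044895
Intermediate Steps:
o = 81 (o = (-9)² = 81)
s = 1349/192 (s = 7 - ((96 - 137) + 36)/192 = 7 - (-41 + 36)/192 = 7 - (-5)/192 = 7 - 1*(-5/192) = 7 + 5/192 = 1349/192 ≈ 7.0260)
(-31 + s)/(453 + o) = (-31 + 1349/192)/(453 + 81) = -4603/192/534 = -4603/192*1/534 = -4603/102528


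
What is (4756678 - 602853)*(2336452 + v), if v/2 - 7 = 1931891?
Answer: 25754745148600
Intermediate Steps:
v = 3863796 (v = 14 + 2*1931891 = 14 + 3863782 = 3863796)
(4756678 - 602853)*(2336452 + v) = (4756678 - 602853)*(2336452 + 3863796) = 4153825*6200248 = 25754745148600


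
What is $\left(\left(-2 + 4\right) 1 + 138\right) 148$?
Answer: $20720$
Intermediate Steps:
$\left(\left(-2 + 4\right) 1 + 138\right) 148 = \left(2 \cdot 1 + 138\right) 148 = \left(2 + 138\right) 148 = 140 \cdot 148 = 20720$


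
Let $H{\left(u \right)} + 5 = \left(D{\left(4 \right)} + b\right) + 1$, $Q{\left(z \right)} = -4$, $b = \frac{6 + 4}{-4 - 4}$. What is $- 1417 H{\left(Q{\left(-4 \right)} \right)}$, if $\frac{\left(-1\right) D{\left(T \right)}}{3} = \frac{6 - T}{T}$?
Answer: $\frac{38259}{4} \approx 9564.8$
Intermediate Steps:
$D{\left(T \right)} = - \frac{3 \left(6 - T\right)}{T}$ ($D{\left(T \right)} = - 3 \frac{6 - T}{T} = - \frac{3 \left(6 - T\right)}{T}$)
$b = - \frac{5}{4}$ ($b = \frac{10}{-8} = 10 \left(- \frac{1}{8}\right) = - \frac{5}{4} \approx -1.25$)
$H{\left(u \right)} = - \frac{27}{4}$ ($H{\left(u \right)} = -5 + \left(\left(\left(3 - \frac{18}{4}\right) - \frac{5}{4}\right) + 1\right) = -5 + \left(\left(\left(3 - \frac{9}{2}\right) - \frac{5}{4}\right) + 1\right) = -5 + \left(\left(- \frac{3}{2} - \frac{5}{4}\right) + 1\right) = -5 + \left(- \frac{11}{4} + 1\right) = -5 - \frac{7}{4} = - \frac{27}{4}$)
$- 1417 H{\left(Q{\left(-4 \right)} \right)} = \left(-1417\right) \left(- \frac{27}{4}\right) = \frac{38259}{4}$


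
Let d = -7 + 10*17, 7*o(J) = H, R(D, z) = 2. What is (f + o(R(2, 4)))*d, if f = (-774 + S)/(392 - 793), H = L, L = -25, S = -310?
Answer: -397231/2807 ≈ -141.51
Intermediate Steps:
H = -25
o(J) = -25/7 (o(J) = (⅐)*(-25) = -25/7)
d = 163 (d = -7 + 170 = 163)
f = 1084/401 (f = (-774 - 310)/(392 - 793) = -1084/(-401) = -1084*(-1/401) = 1084/401 ≈ 2.7032)
(f + o(R(2, 4)))*d = (1084/401 - 25/7)*163 = -2437/2807*163 = -397231/2807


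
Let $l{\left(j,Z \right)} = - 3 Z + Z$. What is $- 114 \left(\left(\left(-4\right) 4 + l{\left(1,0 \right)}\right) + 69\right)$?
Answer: $-6042$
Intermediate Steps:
$l{\left(j,Z \right)} = - 2 Z$
$- 114 \left(\left(\left(-4\right) 4 + l{\left(1,0 \right)}\right) + 69\right) = - 114 \left(\left(\left(-4\right) 4 - 0\right) + 69\right) = - 114 \left(\left(-16 + 0\right) + 69\right) = - 114 \left(-16 + 69\right) = \left(-114\right) 53 = -6042$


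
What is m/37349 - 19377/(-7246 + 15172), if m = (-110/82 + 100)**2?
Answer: -362291248021/165874453498 ≈ -2.1841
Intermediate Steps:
m = 16362025/1681 (m = (-110*1/82 + 100)**2 = (-55/41 + 100)**2 = (4045/41)**2 = 16362025/1681 ≈ 9733.5)
m/37349 - 19377/(-7246 + 15172) = (16362025/1681)/37349 - 19377/(-7246 + 15172) = (16362025/1681)*(1/37349) - 19377/7926 = 16362025/62783669 - 19377*1/7926 = 16362025/62783669 - 6459/2642 = -362291248021/165874453498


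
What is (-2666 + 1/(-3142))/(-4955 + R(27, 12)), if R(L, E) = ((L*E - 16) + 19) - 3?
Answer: 8376573/14550602 ≈ 0.57569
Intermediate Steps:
R(L, E) = E*L (R(L, E) = ((E*L - 16) + 19) - 3 = ((-16 + E*L) + 19) - 3 = (3 + E*L) - 3 = E*L)
(-2666 + 1/(-3142))/(-4955 + R(27, 12)) = (-2666 + 1/(-3142))/(-4955 + 12*27) = (-2666 - 1/3142)/(-4955 + 324) = -8376573/3142/(-4631) = -8376573/3142*(-1/4631) = 8376573/14550602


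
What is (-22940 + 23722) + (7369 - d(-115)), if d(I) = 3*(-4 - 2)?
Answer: 8169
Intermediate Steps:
d(I) = -18 (d(I) = 3*(-6) = -18)
(-22940 + 23722) + (7369 - d(-115)) = (-22940 + 23722) + (7369 - 1*(-18)) = 782 + (7369 + 18) = 782 + 7387 = 8169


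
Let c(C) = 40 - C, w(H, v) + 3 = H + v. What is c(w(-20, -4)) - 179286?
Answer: -179219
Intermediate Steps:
w(H, v) = -3 + H + v (w(H, v) = -3 + (H + v) = -3 + H + v)
c(w(-20, -4)) - 179286 = (40 - (-3 - 20 - 4)) - 179286 = (40 - 1*(-27)) - 179286 = (40 + 27) - 179286 = 67 - 179286 = -179219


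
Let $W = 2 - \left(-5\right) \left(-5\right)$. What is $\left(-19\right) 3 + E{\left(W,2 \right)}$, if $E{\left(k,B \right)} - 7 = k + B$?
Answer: $-71$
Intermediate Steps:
$W = -23$ ($W = 2 - 25 = -23$)
$E{\left(k,B \right)} = 7 + B + k$ ($E{\left(k,B \right)} = 7 + \left(k + B\right) = 7 + \left(B + k\right) = 7 + B + k$)
$\left(-19\right) 3 + E{\left(W,2 \right)} = \left(-19\right) 3 + \left(7 + 2 - 23\right) = -57 - 14 = -71$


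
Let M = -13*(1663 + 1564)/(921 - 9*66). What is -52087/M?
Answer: 2433207/5993 ≈ 406.01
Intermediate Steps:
M = -41951/327 (M = -41951/(921 - 594) = -41951/327 ≈ -128.29)
-52087/M = -52087/(-41951/327) = -52087*(-327/41951) = 2433207/5993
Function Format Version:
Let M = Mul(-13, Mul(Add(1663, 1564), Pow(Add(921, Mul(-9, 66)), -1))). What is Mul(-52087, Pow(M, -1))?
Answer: Rational(2433207, 5993) ≈ 406.01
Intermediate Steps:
M = Rational(-41951, 327) (M = Mul(-13, Mul(3227, Pow(Add(921, -594), -1))) = Mul(-13, Mul(3227, Pow(327, -1))) = Mul(-13, Mul(3227, Rational(1, 327))) = Mul(-13, Rational(3227, 327)) = Rational(-41951, 327) ≈ -128.29)
Mul(-52087, Pow(M, -1)) = Mul(-52087, Pow(Rational(-41951, 327), -1)) = Mul(-52087, Rational(-327, 41951)) = Rational(2433207, 5993)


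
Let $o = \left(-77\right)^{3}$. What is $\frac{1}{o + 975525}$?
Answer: $\frac{1}{518992} \approx 1.9268 \cdot 10^{-6}$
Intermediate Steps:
$o = -456533$
$\frac{1}{o + 975525} = \frac{1}{-456533 + 975525} = \frac{1}{518992}$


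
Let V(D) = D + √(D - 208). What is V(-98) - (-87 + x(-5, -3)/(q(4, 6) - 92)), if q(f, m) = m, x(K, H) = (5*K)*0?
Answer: -11 + 3*I*√34 ≈ -11.0 + 17.493*I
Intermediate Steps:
x(K, H) = 0
V(D) = D + √(-208 + D)
V(-98) - (-87 + x(-5, -3)/(q(4, 6) - 92)) = (-98 + √(-208 - 98)) - (-87 + 0/(6 - 92)) = (-98 + √(-306)) - (-87 + 0/(-86)) = (-98 + 3*I*√34) - (-87 - 1/86*0) = (-98 + 3*I*√34) - (-87 + 0) = (-98 + 3*I*√34) - 1*(-87) = (-98 + 3*I*√34) + 87 = -11 + 3*I*√34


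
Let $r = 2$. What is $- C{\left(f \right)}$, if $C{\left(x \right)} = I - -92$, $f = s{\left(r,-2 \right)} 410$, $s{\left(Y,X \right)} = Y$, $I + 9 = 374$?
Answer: $-457$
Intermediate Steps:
$I = 365$ ($I = -9 + 374 = 365$)
$f = 820$ ($f = 2 \cdot 410 = 820$)
$C{\left(x \right)} = 457$ ($C{\left(x \right)} = 365 - -92 = 365 + 92 = 457$)
$- C{\left(f \right)} = \left(-1\right) 457 = -457$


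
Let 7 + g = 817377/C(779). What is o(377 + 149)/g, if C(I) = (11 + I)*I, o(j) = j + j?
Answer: -647411320/3490493 ≈ -185.48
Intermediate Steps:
o(j) = 2*j
C(I) = I*(11 + I)
g = -3490493/615410 (g = -7 + 817377/((779*(11 + 779))) = -7 + 817377/((779*790)) = -7 + 817377/615410 = -3490493/615410 ≈ -5.6718)
o(377 + 149)/g = (2*(377 + 149))/(-3490493/615410) = (2*526)*(-615410/3490493) = 1052*(-615410/3490493) = -647411320/3490493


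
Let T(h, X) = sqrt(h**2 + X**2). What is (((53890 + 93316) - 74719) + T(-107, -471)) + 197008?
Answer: 269495 + sqrt(233290) ≈ 2.6998e+5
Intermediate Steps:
T(h, X) = sqrt(X**2 + h**2)
(((53890 + 93316) - 74719) + T(-107, -471)) + 197008 = (((53890 + 93316) - 74719) + sqrt((-471)**2 + (-107)**2)) + 197008 = ((147206 - 74719) + sqrt(221841 + 11449)) + 197008 = (72487 + sqrt(233290)) + 197008 = 269495 + sqrt(233290)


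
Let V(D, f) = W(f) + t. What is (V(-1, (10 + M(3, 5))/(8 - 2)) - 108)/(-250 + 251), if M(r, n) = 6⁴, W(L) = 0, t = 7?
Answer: -101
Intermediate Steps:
M(r, n) = 1296
V(D, f) = 7 (V(D, f) = 0 + 7 = 7)
(V(-1, (10 + M(3, 5))/(8 - 2)) - 108)/(-250 + 251) = (7 - 108)/(-250 + 251) = -101/1 = -101*1 = -101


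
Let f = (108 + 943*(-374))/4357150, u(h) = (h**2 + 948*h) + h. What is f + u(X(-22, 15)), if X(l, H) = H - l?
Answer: 79478596863/2178575 ≈ 36482.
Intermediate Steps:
u(h) = h**2 + 949*h
f = -176287/2178575 (f = (108 - 352682)*(1/4357150) = -352574*1/4357150 = -176287/2178575 ≈ -0.080918)
f + u(X(-22, 15)) = -176287/2178575 + (15 - 1*(-22))*(949 + (15 - 1*(-22))) = -176287/2178575 + (15 + 22)*(949 + (15 + 22)) = -176287/2178575 + 37*(949 + 37) = -176287/2178575 + 37*986 = -176287/2178575 + 36482 = 79478596863/2178575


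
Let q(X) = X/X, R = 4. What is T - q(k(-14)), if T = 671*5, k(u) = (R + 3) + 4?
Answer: 3354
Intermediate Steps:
k(u) = 11 (k(u) = (4 + 3) + 4 = 7 + 4 = 11)
q(X) = 1
T = 3355
T - q(k(-14)) = 3355 - 1*1 = 3355 - 1 = 3354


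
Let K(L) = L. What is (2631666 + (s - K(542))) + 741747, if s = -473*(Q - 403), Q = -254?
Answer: 3683632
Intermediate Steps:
s = 310761 (s = -473*(-254 - 403) = -473*(-657) = 310761)
(2631666 + (s - K(542))) + 741747 = (2631666 + (310761 - 1*542)) + 741747 = (2631666 + (310761 - 542)) + 741747 = (2631666 + 310219) + 741747 = 2941885 + 741747 = 3683632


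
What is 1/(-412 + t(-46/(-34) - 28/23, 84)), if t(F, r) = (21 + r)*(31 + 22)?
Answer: 1/5153 ≈ 0.00019406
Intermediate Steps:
t(F, r) = 1113 + 53*r (t(F, r) = (21 + r)*53 = 1113 + 53*r)
1/(-412 + t(-46/(-34) - 28/23, 84)) = 1/(-412 + (1113 + 53*84)) = 1/(-412 + (1113 + 4452)) = 1/(-412 + 5565) = 1/5153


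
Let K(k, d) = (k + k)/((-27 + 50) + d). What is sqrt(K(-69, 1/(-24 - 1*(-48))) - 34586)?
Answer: I*sqrt(10578541610)/553 ≈ 185.99*I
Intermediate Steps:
K(k, d) = 2*k/(23 + d) (K(k, d) = (2*k)/(23 + d) = 2*k/(23 + d))
sqrt(K(-69, 1/(-24 - 1*(-48))) - 34586) = sqrt(2*(-69)/(23 + 1/(-24 - 1*(-48))) - 34586) = sqrt(2*(-69)/(23 + 1/(-24 + 48)) - 34586) = sqrt(2*(-69)/(23 + 1/24) - 34586) = sqrt(2*(-69)/(553/24) - 34586) = sqrt(2*(-69)*(24/553) - 34586) = sqrt(-3312/553 - 34586) = sqrt(-19129370/553) = I*sqrt(10578541610)/553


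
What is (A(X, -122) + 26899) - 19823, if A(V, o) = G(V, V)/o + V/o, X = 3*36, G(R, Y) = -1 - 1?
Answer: 431583/61 ≈ 7075.1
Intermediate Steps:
G(R, Y) = -2
X = 108
A(V, o) = -2/o + V/o
(A(X, -122) + 26899) - 19823 = ((-2 + 108)/(-122) + 26899) - 19823 = (-1/122*106 + 26899) - 19823 = (-53/61 + 26899) - 19823 = 1640786/61 - 19823 = 431583/61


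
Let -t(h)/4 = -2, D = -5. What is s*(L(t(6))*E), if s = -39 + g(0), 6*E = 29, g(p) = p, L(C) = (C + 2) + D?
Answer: -1885/2 ≈ -942.50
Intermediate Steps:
t(h) = 8 (t(h) = -4*(-2) = 8)
L(C) = -3 + C (L(C) = (C + 2) - 5 = (2 + C) - 5 = -3 + C)
E = 29/6 (E = (⅙)*29 = 29/6 ≈ 4.8333)
s = -39 (s = -39 + 0 = -39)
s*(L(t(6))*E) = -39*(-3 + 8)*29/6 = -195*29/6 = -39*145/6 = -1885/2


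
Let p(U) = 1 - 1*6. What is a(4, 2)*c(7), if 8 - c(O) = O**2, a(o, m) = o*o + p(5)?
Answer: -451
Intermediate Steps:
p(U) = -5 (p(U) = 1 - 6 = -5)
a(o, m) = -5 + o**2 (a(o, m) = o*o - 5 = o**2 - 5 = -5 + o**2)
c(O) = 8 - O**2
a(4, 2)*c(7) = (-5 + 4**2)*(8 - 1*7**2) = (-5 + 16)*(8 - 1*49) = 11*(8 - 49) = 11*(-41) = -451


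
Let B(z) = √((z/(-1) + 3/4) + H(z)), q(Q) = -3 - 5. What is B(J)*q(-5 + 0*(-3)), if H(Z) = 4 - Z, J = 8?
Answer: -12*I*√5 ≈ -26.833*I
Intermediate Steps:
q(Q) = -8
B(z) = √(19/4 - 2*z) (B(z) = √((z/(-1) + 3/4) + (4 - z)) = √((z*(-1) + 3*(¼)) + (4 - z)) = √((-z + ¾) + (4 - z)) = √((¾ - z) + (4 - z)) = √(19/4 - 2*z))
B(J)*q(-5 + 0*(-3)) = (√(19 - 8*8)/2)*(-8) = (√(19 - 64)/2)*(-8) = (√(-45)/2)*(-8) = ((3*I*√5)/2)*(-8) = (3*I*√5/2)*(-8) = -12*I*√5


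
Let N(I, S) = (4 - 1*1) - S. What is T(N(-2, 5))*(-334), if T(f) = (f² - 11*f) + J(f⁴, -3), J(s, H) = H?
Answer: -7682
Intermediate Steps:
N(I, S) = 3 - S (N(I, S) = (4 - 1) - S = 3 - S)
T(f) = -3 + f² - 11*f (T(f) = (f² - 11*f) - 3 = -3 + f² - 11*f)
T(N(-2, 5))*(-334) = (-3 + (3 - 1*5)² - 11*(3 - 1*5))*(-334) = (-3 + (3 - 5)² - 11*(3 - 5))*(-334) = (-3 + (-2)² - 11*(-2))*(-334) = (-3 + 4 + 22)*(-334) = 23*(-334) = -7682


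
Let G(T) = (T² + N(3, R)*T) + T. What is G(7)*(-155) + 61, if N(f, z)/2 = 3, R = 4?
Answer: -15129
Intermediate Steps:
N(f, z) = 6 (N(f, z) = 2*3 = 6)
G(T) = T² + 7*T (G(T) = (T² + 6*T) + T = T² + 7*T)
G(7)*(-155) + 61 = (7*(7 + 7))*(-155) + 61 = (7*14)*(-155) + 61 = 98*(-155) + 61 = -15190 + 61 = -15129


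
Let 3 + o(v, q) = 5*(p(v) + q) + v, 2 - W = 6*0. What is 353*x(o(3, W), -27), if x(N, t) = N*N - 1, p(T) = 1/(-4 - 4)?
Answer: 1963033/64 ≈ 30672.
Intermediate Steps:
p(T) = -⅛ (p(T) = 1/(-8) = -⅛)
W = 2 (W = 2 - 6*0 = 2 - 1*0 = 2 + 0 = 2)
o(v, q) = -29/8 + v + 5*q (o(v, q) = -3 + (5*(-⅛ + q) + v) = -3 + ((-5/8 + 5*q) + v) = -3 + (-5/8 + v + 5*q) = -29/8 + v + 5*q)
x(N, t) = -1 + N² (x(N, t) = N² - 1 = -1 + N²)
353*x(o(3, W), -27) = 353*(-1 + (-29/8 + 3 + 5*2)²) = 353*(-1 + (-29/8 + 3 + 10)²) = 353*(-1 + (75/8)²) = 353*(-1 + 5625/64) = 353*(5561/64) = 1963033/64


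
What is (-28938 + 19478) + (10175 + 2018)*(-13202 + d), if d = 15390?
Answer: 26668824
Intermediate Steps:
(-28938 + 19478) + (10175 + 2018)*(-13202 + d) = (-28938 + 19478) + (10175 + 2018)*(-13202 + 15390) = -9460 + 12193*2188 = -9460 + 26678284 = 26668824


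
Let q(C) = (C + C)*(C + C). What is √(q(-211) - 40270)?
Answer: √137814 ≈ 371.23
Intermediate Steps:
q(C) = 4*C² (q(C) = (2*C)*(2*C) = 4*C²)
√(q(-211) - 40270) = √(4*(-211)² - 40270) = √(4*44521 - 40270) = √(178084 - 40270) = √137814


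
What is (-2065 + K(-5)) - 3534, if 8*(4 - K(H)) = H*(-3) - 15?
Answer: -5595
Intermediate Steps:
K(H) = 47/8 + 3*H/8 (K(H) = 4 - (H*(-3) - 15)/8 = 4 - (-3*H - 15)/8 = 4 - (-15 - 3*H)/8 = 4 + (15/8 + 3*H/8) = 47/8 + 3*H/8)
(-2065 + K(-5)) - 3534 = (-2065 + (47/8 + (3/8)*(-5))) - 3534 = (-2065 + (47/8 - 15/8)) - 3534 = (-2065 + 4) - 3534 = -2061 - 3534 = -5595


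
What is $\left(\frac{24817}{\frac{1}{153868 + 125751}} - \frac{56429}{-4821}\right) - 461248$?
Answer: $\frac{33452164449404}{4821} \approx 6.9388 \cdot 10^{9}$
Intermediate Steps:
$\left(\frac{24817}{\frac{1}{153868 + 125751}} - \frac{56429}{-4821}\right) - 461248 = \left(\frac{24817}{\frac{1}{279619}} - - \frac{56429}{4821}\right) - 461248 = \left(24817 \frac{1}{\frac{1}{279619}} + \frac{56429}{4821}\right) - 461248 = \left(24817 \cdot 279619 + \frac{56429}{4821}\right) - 461248 = \left(6939304723 + \frac{56429}{4821}\right) - 461248 = \frac{33454388126012}{4821} - 461248 = \frac{33452164449404}{4821}$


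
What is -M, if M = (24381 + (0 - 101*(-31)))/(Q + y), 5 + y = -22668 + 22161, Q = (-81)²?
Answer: -27512/6049 ≈ -4.5482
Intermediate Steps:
Q = 6561
y = -512 (y = -5 + (-22668 + 22161) = -5 - 507 = -512)
M = 27512/6049 (M = (24381 + (0 - 101*(-31)))/(6561 - 512) = (24381 + (0 + 3131))/6049 = (24381 + 3131)*(1/6049) = 27512*(1/6049) = 27512/6049 ≈ 4.5482)
-M = -1*27512/6049 = -27512/6049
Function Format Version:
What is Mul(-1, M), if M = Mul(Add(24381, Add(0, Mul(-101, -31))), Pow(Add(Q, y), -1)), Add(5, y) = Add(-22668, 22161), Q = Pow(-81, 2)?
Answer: Rational(-27512, 6049) ≈ -4.5482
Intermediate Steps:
Q = 6561
y = -512 (y = Add(-5, Add(-22668, 22161)) = Add(-5, -507) = -512)
M = Rational(27512, 6049) (M = Mul(Add(24381, Add(0, Mul(-101, -31))), Pow(Add(6561, -512), -1)) = Mul(Add(24381, Add(0, 3131)), Pow(6049, -1)) = Mul(Add(24381, 3131), Rational(1, 6049)) = Mul(27512, Rational(1, 6049)) = Rational(27512, 6049) ≈ 4.5482)
Mul(-1, M) = Mul(-1, Rational(27512, 6049)) = Rational(-27512, 6049)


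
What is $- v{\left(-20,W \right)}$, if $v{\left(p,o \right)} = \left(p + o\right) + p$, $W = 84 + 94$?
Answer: $-138$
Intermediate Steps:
$W = 178$
$v{\left(p,o \right)} = o + 2 p$ ($v{\left(p,o \right)} = \left(o + p\right) + p = o + 2 p$)
$- v{\left(-20,W \right)} = - (178 + 2 \left(-20\right)) = - (178 - 40) = \left(-1\right) 138 = -138$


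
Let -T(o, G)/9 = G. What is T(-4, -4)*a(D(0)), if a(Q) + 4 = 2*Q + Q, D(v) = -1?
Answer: -252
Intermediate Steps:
T(o, G) = -9*G
a(Q) = -4 + 3*Q (a(Q) = -4 + (2*Q + Q) = -4 + 3*Q)
T(-4, -4)*a(D(0)) = (-9*(-4))*(-4 + 3*(-1)) = 36*(-4 - 3) = 36*(-7) = -252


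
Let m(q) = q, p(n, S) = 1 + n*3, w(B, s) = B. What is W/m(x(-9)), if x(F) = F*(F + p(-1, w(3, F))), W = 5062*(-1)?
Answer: -5062/99 ≈ -51.131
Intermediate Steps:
p(n, S) = 1 + 3*n
W = -5062
x(F) = F*(-2 + F) (x(F) = F*(F + (1 + 3*(-1))) = F*(F + (1 - 3)) = F*(F - 2) = F*(-2 + F))
W/m(x(-9)) = -5062*(-1/(9*(-2 - 9))) = -5062/((-9*(-11))) = -5062/99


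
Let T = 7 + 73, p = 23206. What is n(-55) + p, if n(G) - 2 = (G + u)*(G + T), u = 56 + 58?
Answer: 24683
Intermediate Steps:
T = 80
u = 114
n(G) = 2 + (80 + G)*(114 + G) (n(G) = 2 + (G + 114)*(G + 80) = 2 + (114 + G)*(80 + G) = 2 + (80 + G)*(114 + G))
n(-55) + p = (9122 + (-55)² + 194*(-55)) + 23206 = (9122 + 3025 - 10670) + 23206 = 1477 + 23206 = 24683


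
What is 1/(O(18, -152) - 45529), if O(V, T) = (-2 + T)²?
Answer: -1/21813 ≈ -4.5844e-5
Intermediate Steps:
1/(O(18, -152) - 45529) = 1/((-2 - 152)² - 45529) = 1/((-154)² - 45529) = 1/(23716 - 45529) = 1/(-21813) = -1/21813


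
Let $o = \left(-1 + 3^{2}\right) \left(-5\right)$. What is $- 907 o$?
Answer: $36280$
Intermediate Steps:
$o = -40$ ($o = \left(-1 + 9\right) \left(-5\right) = 8 \left(-5\right) = -40$)
$- 907 o = \left(-907\right) \left(-40\right) = 36280$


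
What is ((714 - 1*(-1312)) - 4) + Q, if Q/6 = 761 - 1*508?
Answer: 3540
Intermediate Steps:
Q = 1518 (Q = 6*(761 - 1*508) = 6*(761 - 508) = 6*253 = 1518)
((714 - 1*(-1312)) - 4) + Q = ((714 - 1*(-1312)) - 4) + 1518 = ((714 + 1312) - 4) + 1518 = (2026 - 4) + 1518 = 2022 + 1518 = 3540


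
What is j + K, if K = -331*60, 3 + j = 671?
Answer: -19192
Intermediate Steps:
j = 668 (j = -3 + 671 = 668)
K = -19860
j + K = 668 - 19860 = -19192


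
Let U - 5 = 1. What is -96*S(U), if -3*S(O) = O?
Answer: 192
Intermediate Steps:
U = 6 (U = 5 + 1 = 6)
S(O) = -O/3
-96*S(U) = -(-32)*6 = -96*(-2) = 192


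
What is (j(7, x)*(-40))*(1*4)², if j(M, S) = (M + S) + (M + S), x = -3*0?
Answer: -8960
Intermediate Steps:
x = 0
j(M, S) = 2*M + 2*S
(j(7, x)*(-40))*(1*4)² = ((2*7 + 2*0)*(-40))*(1*4)² = ((14 + 0)*(-40))*4² = (14*(-40))*16 = -560*16 = -8960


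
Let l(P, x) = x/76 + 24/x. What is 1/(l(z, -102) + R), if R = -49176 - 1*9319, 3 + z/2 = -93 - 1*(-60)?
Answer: -646/37788789 ≈ -1.7095e-5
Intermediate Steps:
z = -72 (z = -6 + 2*(-93 - 1*(-60)) = -6 + 2*(-93 + 60) = -6 + 2*(-33) = -6 - 66 = -72)
l(P, x) = 24/x + x/76 (l(P, x) = x*(1/76) + 24/x = x/76 + 24/x = 24/x + x/76)
R = -58495 (R = -49176 - 9319 = -58495)
1/(l(z, -102) + R) = 1/((24/(-102) + (1/76)*(-102)) - 58495) = 1/((24*(-1/102) - 51/38) - 58495) = 1/((-4/17 - 51/38) - 58495) = 1/(-1019/646 - 58495) = 1/(-37788789/646) = -646/37788789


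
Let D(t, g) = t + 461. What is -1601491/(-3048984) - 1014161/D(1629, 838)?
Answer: -1544406773117/3186188280 ≈ -484.72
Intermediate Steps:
D(t, g) = 461 + t
-1601491/(-3048984) - 1014161/D(1629, 838) = -1601491/(-3048984) - 1014161/(461 + 1629) = -1601491*(-1/3048984) - 1014161/2090 = 1601491/3048984 - 1014161*1/2090 = 1601491/3048984 - 1014161/2090 = -1544406773117/3186188280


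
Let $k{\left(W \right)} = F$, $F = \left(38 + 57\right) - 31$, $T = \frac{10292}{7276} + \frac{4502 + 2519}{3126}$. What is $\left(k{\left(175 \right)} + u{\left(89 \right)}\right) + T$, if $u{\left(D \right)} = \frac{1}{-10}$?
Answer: $\frac{960405484}{14215485} \approx 67.561$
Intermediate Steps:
$T = \frac{20814397}{5686194}$ ($T = 10292 \cdot \frac{1}{7276} + 7021 \cdot \frac{1}{3126} = \frac{2573}{1819} + \frac{7021}{3126} = \frac{20814397}{5686194} \approx 3.6605$)
$F = 64$ ($F = 95 - 31 = 64$)
$u{\left(D \right)} = - \frac{1}{10}$
$k{\left(W \right)} = 64$
$\left(k{\left(175 \right)} + u{\left(89 \right)}\right) + T = \left(64 - \frac{1}{10}\right) + \frac{20814397}{5686194} = \frac{639}{10} + \frac{20814397}{5686194} = \frac{960405484}{14215485}$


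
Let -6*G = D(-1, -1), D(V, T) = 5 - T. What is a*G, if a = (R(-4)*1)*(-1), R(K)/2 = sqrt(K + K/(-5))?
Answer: 8*I*sqrt(5)/5 ≈ 3.5777*I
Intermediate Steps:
R(K) = 4*sqrt(5)*sqrt(K)/5 (R(K) = 2*sqrt(K + K/(-5)) = 2*sqrt(K + K*(-1/5)) = 2*sqrt(K - K/5) = 2*sqrt(4*K/5) = 2*(2*sqrt(5)*sqrt(K)/5) = 4*sqrt(5)*sqrt(K)/5)
G = -1 (G = -(5 - 1*(-1))/6 = -(5 + 1)/6 = -1/6*6 = -1)
a = -8*I*sqrt(5)/5 (a = ((4*sqrt(5)*sqrt(-4)/5)*1)*(-1) = ((4*sqrt(5)*(2*I)/5)*1)*(-1) = ((8*I*sqrt(5)/5)*1)*(-1) = (8*I*sqrt(5)/5)*(-1) = -8*I*sqrt(5)/5 ≈ -3.5777*I)
a*G = -8*I*sqrt(5)/5*(-1) = 8*I*sqrt(5)/5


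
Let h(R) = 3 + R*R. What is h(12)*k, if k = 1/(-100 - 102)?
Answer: -147/202 ≈ -0.72772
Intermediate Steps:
h(R) = 3 + R**2
k = -1/202 (k = 1/(-202) = -1/202 ≈ -0.0049505)
h(12)*k = (3 + 12**2)*(-1/202) = (3 + 144)*(-1/202) = 147*(-1/202) = -147/202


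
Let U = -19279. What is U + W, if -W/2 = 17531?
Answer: -54341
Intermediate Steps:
W = -35062 (W = -2*17531 = -35062)
U + W = -19279 - 35062 = -54341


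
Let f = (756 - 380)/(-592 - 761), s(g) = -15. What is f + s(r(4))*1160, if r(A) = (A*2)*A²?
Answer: -23542576/1353 ≈ -17400.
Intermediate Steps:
r(A) = 2*A³ (r(A) = (2*A)*A² = 2*A³)
f = -376/1353 (f = 376/(-1353) = 376*(-1/1353) = -376/1353 ≈ -0.27790)
f + s(r(4))*1160 = -376/1353 - 15*1160 = -376/1353 - 17400 = -23542576/1353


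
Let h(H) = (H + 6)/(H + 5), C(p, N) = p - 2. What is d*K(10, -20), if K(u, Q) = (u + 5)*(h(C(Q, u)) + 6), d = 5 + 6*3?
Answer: 40710/17 ≈ 2394.7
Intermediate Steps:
C(p, N) = -2 + p
h(H) = (6 + H)/(5 + H)
d = 23 (d = 5 + 18 = 23)
K(u, Q) = (5 + u)*(6 + (4 + Q)/(3 + Q)) (K(u, Q) = (u + 5)*((6 + (-2 + Q))/(5 + (-2 + Q)) + 6) = (5 + u)*((4 + Q)/(3 + Q) + 6) = (5 + u)*(6 + (4 + Q)/(3 + Q)))
d*K(10, -20) = 23*((110 + 22*10 + 35*(-20) + 7*(-20)*10)/(3 - 20)) = 23*((110 + 220 - 700 - 1400)/(-17)) = 23*(-1/17*(-1770)) = 23*(1770/17) = 40710/17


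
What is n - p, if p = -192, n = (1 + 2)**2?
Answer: 201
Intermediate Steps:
n = 9 (n = 3**2 = 9)
n - p = 9 - 1*(-192) = 9 + 192 = 201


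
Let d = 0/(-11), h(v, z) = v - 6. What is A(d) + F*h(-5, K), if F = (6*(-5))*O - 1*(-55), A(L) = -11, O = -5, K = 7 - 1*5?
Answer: -2266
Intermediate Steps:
K = 2 (K = 7 - 5 = 2)
h(v, z) = -6 + v
d = 0 (d = 0*(-1/11) = 0)
F = 205 (F = (6*(-5))*(-5) - 1*(-55) = -30*(-5) + 55 = 150 + 55 = 205)
A(d) + F*h(-5, K) = -11 + 205*(-6 - 5) = -11 + 205*(-11) = -11 - 2255 = -2266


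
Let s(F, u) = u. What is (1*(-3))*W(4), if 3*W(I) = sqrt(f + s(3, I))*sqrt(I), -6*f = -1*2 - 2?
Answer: -2*sqrt(42)/3 ≈ -4.3205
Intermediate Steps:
f = 2/3 (f = -(-1*2 - 2)/6 = -(-2 - 2)/6 = -1/6*(-4) = 2/3 ≈ 0.66667)
W(I) = sqrt(I)*sqrt(2/3 + I)/3 (W(I) = (sqrt(2/3 + I)*sqrt(I))/3 = (sqrt(I)*sqrt(2/3 + I))/3 = sqrt(I)*sqrt(2/3 + I)/3)
(1*(-3))*W(4) = (1*(-3))*(sqrt(3)*sqrt(4)*sqrt(2 + 3*4)/9) = -sqrt(3)*2*sqrt(2 + 12)/3 = -sqrt(3)*2*sqrt(14)/3 = -2*sqrt(42)/3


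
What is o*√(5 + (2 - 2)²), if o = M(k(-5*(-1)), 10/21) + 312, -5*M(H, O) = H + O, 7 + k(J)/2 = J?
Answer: 32834*√5/105 ≈ 699.23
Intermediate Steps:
k(J) = -14 + 2*J
M(H, O) = -H/5 - O/5 (M(H, O) = -(H + O)/5 = -H/5 - O/5)
o = 32834/105 (o = (-(-14 + 2*(-5*(-1)))/5 - 2/21) + 312 = (-(-14 + 2*5)/5 - 2/21) + 312 = (-(-14 + 10)/5 - ⅕*10/21) + 312 = (-⅕*(-4) - 2/21) + 312 = (⅘ - 2/21) + 312 = 74/105 + 312 = 32834/105 ≈ 312.70)
o*√(5 + (2 - 2)²) = 32834*√(5 + (2 - 2)²)/105 = 32834*√(5 + 0²)/105 = 32834*√(5 + 0)/105 = 32834*√5/105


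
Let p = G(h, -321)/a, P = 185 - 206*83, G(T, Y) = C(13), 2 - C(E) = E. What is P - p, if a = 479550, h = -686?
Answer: -8110629139/479550 ≈ -16913.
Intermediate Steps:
C(E) = 2 - E
G(T, Y) = -11 (G(T, Y) = 2 - 1*13 = 2 - 13 = -11)
P = -16913 (P = 185 - 17098 = -16913)
p = -11/479550 ≈ -2.2938e-5
P - p = -16913 - 1*(-11/479550) = -16913 + 11/479550 = -8110629139/479550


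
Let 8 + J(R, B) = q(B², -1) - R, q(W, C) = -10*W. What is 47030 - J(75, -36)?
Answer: 60073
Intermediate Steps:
J(R, B) = -8 - R - 10*B² (J(R, B) = -8 + (-10*B² - R) = -8 + (-R - 10*B²) = -8 - R - 10*B²)
47030 - J(75, -36) = 47030 - (-8 - 1*75 - 10*(-36)²) = 47030 - (-8 - 75 - 10*1296) = 47030 - (-8 - 75 - 12960) = 47030 - 1*(-13043) = 47030 + 13043 = 60073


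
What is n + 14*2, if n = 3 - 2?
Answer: 29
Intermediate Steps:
n = 1
n + 14*2 = 1 + 14*2 = 1 + 28 = 29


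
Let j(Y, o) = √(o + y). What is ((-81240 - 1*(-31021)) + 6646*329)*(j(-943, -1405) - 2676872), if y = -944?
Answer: -5718641806680 + 19226835*I*√29 ≈ -5.7186e+12 + 1.0354e+8*I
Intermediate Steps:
j(Y, o) = √(-944 + o) (j(Y, o) = √(o - 944) = √(-944 + o))
((-81240 - 1*(-31021)) + 6646*329)*(j(-943, -1405) - 2676872) = ((-81240 - 1*(-31021)) + 6646*329)*(√(-944 - 1405) - 2676872) = ((-81240 + 31021) + 2186534)*(√(-2349) - 2676872) = (-50219 + 2186534)*(9*I*√29 - 2676872) = 2136315*(-2676872 + 9*I*√29) = -5718641806680 + 19226835*I*√29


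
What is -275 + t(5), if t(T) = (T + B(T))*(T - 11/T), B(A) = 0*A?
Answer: -261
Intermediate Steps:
B(A) = 0
t(T) = T*(T - 11/T) (t(T) = (T + 0)*(T - 11/T) = T*(T - 11/T))
-275 + t(5) = -275 + (-11 + 5²) = -275 + (-11 + 25) = -275 + 14 = -261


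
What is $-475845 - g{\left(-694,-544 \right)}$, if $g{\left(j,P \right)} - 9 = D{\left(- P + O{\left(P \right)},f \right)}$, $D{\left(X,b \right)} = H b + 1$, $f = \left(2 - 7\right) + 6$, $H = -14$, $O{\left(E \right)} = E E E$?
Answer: $-475841$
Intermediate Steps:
$O{\left(E \right)} = E^{3}$ ($O{\left(E \right)} = E^{2} E = E^{3}$)
$f = 1$ ($f = \left(2 - 7\right) + 6 = -5 + 6 = 1$)
$D{\left(X,b \right)} = 1 - 14 b$ ($D{\left(X,b \right)} = - 14 b + 1 = 1 - 14 b$)
$g{\left(j,P \right)} = -4$ ($g{\left(j,P \right)} = 9 + \left(1 - 14\right) = 9 - 13 = -4$)
$-475845 - g{\left(-694,-544 \right)} = -475845 - -4 = -475845 + 4 = -475841$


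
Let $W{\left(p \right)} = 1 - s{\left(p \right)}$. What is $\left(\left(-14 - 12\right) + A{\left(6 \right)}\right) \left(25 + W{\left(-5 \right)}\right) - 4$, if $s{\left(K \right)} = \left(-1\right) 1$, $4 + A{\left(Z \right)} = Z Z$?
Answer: $158$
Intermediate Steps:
$A{\left(Z \right)} = -4 + Z^{2}$ ($A{\left(Z \right)} = -4 + Z Z = -4 + Z^{2}$)
$s{\left(K \right)} = -1$
$W{\left(p \right)} = 2$ ($W{\left(p \right)} = 1 - -1 = 1 + 1 = 2$)
$\left(\left(-14 - 12\right) + A{\left(6 \right)}\right) \left(25 + W{\left(-5 \right)}\right) - 4 = \left(\left(-14 - 12\right) - \left(4 - 6^{2}\right)\right) \left(25 + 2\right) - 4 = \left(-26 + \left(-4 + 36\right)\right) 27 - 4 = \left(-26 + 32\right) 27 - 4 = 6 \cdot 27 - 4 = 162 - 4 = 158$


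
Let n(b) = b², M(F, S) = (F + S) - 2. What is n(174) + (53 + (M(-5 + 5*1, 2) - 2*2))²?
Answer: 32677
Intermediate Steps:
M(F, S) = -2 + F + S
n(174) + (53 + (M(-5 + 5*1, 2) - 2*2))² = 174² + (53 + ((-2 + (-5 + 5*1) + 2) - 2*2))² = 30276 + (53 + ((-2 + (-5 + 5) + 2) - 4))² = 30276 + (53 + ((-2 + 0 + 2) - 4))² = 30276 + (53 + (0 - 4))² = 30276 + (53 - 4)² = 30276 + 49² = 30276 + 2401 = 32677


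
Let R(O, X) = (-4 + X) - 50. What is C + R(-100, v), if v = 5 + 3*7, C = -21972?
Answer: -22000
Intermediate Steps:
v = 26 (v = 5 + 21 = 26)
R(O, X) = -54 + X
C + R(-100, v) = -21972 + (-54 + 26) = -21972 - 28 = -22000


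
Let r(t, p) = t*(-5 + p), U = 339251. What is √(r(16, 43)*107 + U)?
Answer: 3*√44923 ≈ 635.85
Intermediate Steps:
√(r(16, 43)*107 + U) = √((16*(-5 + 43))*107 + 339251) = √((16*38)*107 + 339251) = √(608*107 + 339251) = √(65056 + 339251) = √404307 = 3*√44923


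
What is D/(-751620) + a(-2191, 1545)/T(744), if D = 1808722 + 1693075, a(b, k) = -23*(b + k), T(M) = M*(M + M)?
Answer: -161065576601/34670727360 ≈ -4.6456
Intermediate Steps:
T(M) = 2*M**2 (T(M) = M*(2*M) = 2*M**2)
a(b, k) = -23*b - 23*k
D = 3501797
D/(-751620) + a(-2191, 1545)/T(744) = 3501797/(-751620) + (-23*(-2191) - 23*1545)/((2*744**2)) = 3501797*(-1/751620) + (50393 - 35535)/((2*553536)) = -3501797/751620 + 14858/1107072 = -3501797/751620 + 14858*(1/1107072) = -3501797/751620 + 7429/553536 = -161065576601/34670727360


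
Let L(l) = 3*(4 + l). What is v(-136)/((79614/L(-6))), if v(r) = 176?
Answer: -176/13269 ≈ -0.013264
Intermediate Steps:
L(l) = 12 + 3*l
v(-136)/((79614/L(-6))) = 176/((79614/(12 + 3*(-6)))) = 176/((79614/(12 - 18))) = 176/((79614/(-6))) = 176/((79614*(-⅙))) = 176/(-13269) = 176*(-1/13269) = -176/13269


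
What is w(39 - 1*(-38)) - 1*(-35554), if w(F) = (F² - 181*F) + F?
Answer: 27623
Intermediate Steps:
w(F) = F² - 180*F
w(39 - 1*(-38)) - 1*(-35554) = (39 - 1*(-38))*(-180 + (39 - 1*(-38))) - 1*(-35554) = (39 + 38)*(-180 + (39 + 38)) + 35554 = 77*(-180 + 77) + 35554 = 77*(-103) + 35554 = -7931 + 35554 = 27623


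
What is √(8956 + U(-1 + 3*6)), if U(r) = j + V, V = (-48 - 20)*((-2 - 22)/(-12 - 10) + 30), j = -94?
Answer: √816486/11 ≈ 82.145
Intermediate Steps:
V = -23256/11 (V = -68*(-24/(-22) + 30) = -68*(-24*(-1/22) + 30) = -68*(12/11 + 30) = -68*342/11 = -23256/11 ≈ -2114.2)
U(r) = -24290/11 (U(r) = -94 - 23256/11 = -24290/11)
√(8956 + U(-1 + 3*6)) = √(8956 - 24290/11) = √(74226/11) = √816486/11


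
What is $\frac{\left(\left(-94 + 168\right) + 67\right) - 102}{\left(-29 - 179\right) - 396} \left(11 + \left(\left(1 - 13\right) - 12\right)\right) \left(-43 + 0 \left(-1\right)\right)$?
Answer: $- \frac{21801}{604} \approx -36.094$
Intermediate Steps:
$\frac{\left(\left(-94 + 168\right) + 67\right) - 102}{\left(-29 - 179\right) - 396} \left(11 + \left(\left(1 - 13\right) - 12\right)\right) \left(-43 + 0 \left(-1\right)\right) = \frac{\left(74 + 67\right) - 102}{\left(-29 - 179\right) - 396} \left(11 - 24\right) \left(-43 + 0\right) = \frac{141 - 102}{-208 - 396} \left(11 - 24\right) \left(-43\right) = \frac{39}{-604} \left(\left(-13\right) \left(-43\right)\right) = 39 \left(- \frac{1}{604}\right) 559 = \left(- \frac{39}{604}\right) 559 = - \frac{21801}{604}$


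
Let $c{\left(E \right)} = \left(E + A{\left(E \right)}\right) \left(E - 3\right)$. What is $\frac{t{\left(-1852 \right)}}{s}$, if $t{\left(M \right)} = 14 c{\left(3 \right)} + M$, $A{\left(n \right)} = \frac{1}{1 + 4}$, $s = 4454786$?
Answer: $- \frac{926}{2227393} \approx -0.00041573$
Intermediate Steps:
$A{\left(n \right)} = \frac{1}{5}$
$c{\left(E \right)} = \left(-3 + E\right) \left(\frac{1}{5} + E\right)$ ($c{\left(E \right)} = \left(E + \frac{1}{5}\right) \left(E - 3\right) = \left(\frac{1}{5} + E\right) \left(-3 + E\right) = \left(-3 + E\right) \left(\frac{1}{5} + E\right)$)
$t{\left(M \right)} = M$ ($t{\left(M \right)} = 14 \left(- \frac{3}{5} + 3^{2} - \frac{42}{5}\right) + M = 14 \left(- \frac{3}{5} + 9 - \frac{42}{5}\right) + M = 14 \cdot 0 + M = 0 + M = M$)
$\frac{t{\left(-1852 \right)}}{s} = - \frac{1852}{4454786} = \left(-1852\right) \frac{1}{4454786} = - \frac{926}{2227393}$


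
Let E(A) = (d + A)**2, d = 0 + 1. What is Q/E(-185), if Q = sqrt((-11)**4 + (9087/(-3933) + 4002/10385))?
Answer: sqrt(678378424636699530)/230470234080 ≈ 0.0035737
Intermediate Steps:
d = 1
E(A) = (1 + A)**2
Q = 2*sqrt(678378424636699530)/13614735 (Q = sqrt(14641 + (9087*(-1/3933) + 4002*(1/10385))) = sqrt(14641 + (-3029/1311 + 4002/10385)) = sqrt(14641 - 26209543/13614735) = sqrt(199307125592/13614735) = 2*sqrt(678378424636699530)/13614735 ≈ 120.99)
Q/E(-185) = (2*sqrt(678378424636699530)/13614735)/((1 - 185)**2) = (2*sqrt(678378424636699530)/13614735)/((-184)**2) = (2*sqrt(678378424636699530)/13614735)/33856 = (2*sqrt(678378424636699530)/13614735)*(1/33856) = sqrt(678378424636699530)/230470234080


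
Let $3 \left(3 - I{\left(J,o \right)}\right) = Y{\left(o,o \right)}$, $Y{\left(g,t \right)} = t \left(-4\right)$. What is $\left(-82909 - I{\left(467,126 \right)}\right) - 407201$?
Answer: $-490281$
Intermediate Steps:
$Y{\left(g,t \right)} = - 4 t$
$I{\left(J,o \right)} = 3 + \frac{4 o}{3}$ ($I{\left(J,o \right)} = 3 - \frac{\left(-4\right) o}{3} = 3 + \frac{4 o}{3}$)
$\left(-82909 - I{\left(467,126 \right)}\right) - 407201 = \left(-82909 - \left(3 + \frac{4}{3} \cdot 126\right)\right) - 407201 = \left(-82909 - \left(3 + 168\right)\right) - 407201 = \left(-82909 - 171\right) - 407201 = -83080 - 407201 = -490281$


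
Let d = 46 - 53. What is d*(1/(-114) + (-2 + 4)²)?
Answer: -3185/114 ≈ -27.939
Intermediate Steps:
d = -7
d*(1/(-114) + (-2 + 4)²) = -7*(1/(-114) + (-2 + 4)²) = -7*(-1/114 + 2²) = -7*(-1/114 + 4) = -7*455/114 = -3185/114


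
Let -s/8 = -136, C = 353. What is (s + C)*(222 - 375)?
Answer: -220473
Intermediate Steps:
s = 1088 (s = -8*(-136) = 1088)
(s + C)*(222 - 375) = (1088 + 353)*(222 - 375) = 1441*(-153) = -220473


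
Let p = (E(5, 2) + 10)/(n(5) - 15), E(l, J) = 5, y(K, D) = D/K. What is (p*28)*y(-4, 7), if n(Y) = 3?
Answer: 245/4 ≈ 61.250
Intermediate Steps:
p = -5/4 (p = (5 + 10)/(3 - 15) = 15/(-12) = 15*(-1/12) = -5/4 ≈ -1.2500)
(p*28)*y(-4, 7) = (-5/4*28)*(7/(-4)) = -245*(-1)/4 = -35*(-7/4) = 245/4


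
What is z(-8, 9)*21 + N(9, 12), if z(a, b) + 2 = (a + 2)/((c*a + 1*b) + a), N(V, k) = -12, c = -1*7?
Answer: -1068/19 ≈ -56.211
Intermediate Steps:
c = -7
z(a, b) = -2 + (2 + a)/(b - 6*a) (z(a, b) = -2 + (a + 2)/((-7*a + 1*b) + a) = -2 + (2 + a)/((-7*a + b) + a) = -2 + (2 + a)/((b - 7*a) + a) = -2 + (2 + a)/(b - 6*a))
z(-8, 9)*21 + N(9, 12) = ((2 - 2*9 + 13*(-8))/(9 - 6*(-8)))*21 - 12 = ((2 - 18 - 104)/(9 + 48))*21 - 12 = (-120/57)*21 - 12 = ((1/57)*(-120))*21 - 12 = -40/19*21 - 12 = -840/19 - 12 = -1068/19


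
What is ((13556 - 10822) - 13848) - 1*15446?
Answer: -26560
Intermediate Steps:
((13556 - 10822) - 13848) - 1*15446 = (2734 - 13848) - 15446 = -11114 - 15446 = -26560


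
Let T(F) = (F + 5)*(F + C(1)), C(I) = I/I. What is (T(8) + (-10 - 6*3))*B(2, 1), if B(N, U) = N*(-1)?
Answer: -178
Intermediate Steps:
C(I) = 1
T(F) = (1 + F)*(5 + F) (T(F) = (F + 5)*(F + 1) = (5 + F)*(1 + F) = (1 + F)*(5 + F))
B(N, U) = -N
(T(8) + (-10 - 6*3))*B(2, 1) = ((5 + 8² + 6*8) + (-10 - 6*3))*(-1*2) = ((5 + 64 + 48) + (-10 - 1*18))*(-2) = (117 + (-10 - 18))*(-2) = (117 - 28)*(-2) = 89*(-2) = -178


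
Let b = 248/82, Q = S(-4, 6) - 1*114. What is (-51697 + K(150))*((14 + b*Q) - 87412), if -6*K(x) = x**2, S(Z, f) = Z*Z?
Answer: 199358025090/41 ≈ 4.8624e+9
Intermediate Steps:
S(Z, f) = Z**2
Q = -98 (Q = (-4)**2 - 1*114 = 16 - 114 = -98)
K(x) = -x**2/6
b = 124/41 (b = 248*(1/82) = 124/41 ≈ 3.0244)
(-51697 + K(150))*((14 + b*Q) - 87412) = (-51697 - 1/6*150**2)*((14 + (124/41)*(-98)) - 87412) = (-51697 - 1/6*22500)*((14 - 12152/41) - 87412) = (-51697 - 3750)*(-11578/41 - 87412) = -55447*(-3595470/41) = 199358025090/41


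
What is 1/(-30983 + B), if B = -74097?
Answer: -1/105080 ≈ -9.5166e-6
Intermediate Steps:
1/(-30983 + B) = 1/(-30983 - 74097) = 1/(-105080) = -1/105080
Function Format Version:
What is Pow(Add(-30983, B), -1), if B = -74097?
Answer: Rational(-1, 105080) ≈ -9.5166e-6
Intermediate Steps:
Pow(Add(-30983, B), -1) = Pow(Add(-30983, -74097), -1) = Pow(-105080, -1) = Rational(-1, 105080)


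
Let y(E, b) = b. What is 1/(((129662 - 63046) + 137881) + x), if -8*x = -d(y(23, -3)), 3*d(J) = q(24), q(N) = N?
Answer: 1/204498 ≈ 4.8900e-6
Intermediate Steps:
d(J) = 8 (d(J) = (1/3)*24 = 8)
x = 1 (x = -(-1)*8/8 = -1/8*(-8) = 1)
1/(((129662 - 63046) + 137881) + x) = 1/(((129662 - 63046) + 137881) + 1) = 1/((66616 + 137881) + 1) = 1/(204497 + 1) = 1/204498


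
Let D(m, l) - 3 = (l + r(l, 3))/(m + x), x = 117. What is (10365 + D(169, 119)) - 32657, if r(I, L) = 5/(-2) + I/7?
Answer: -12749041/572 ≈ -22289.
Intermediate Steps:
r(I, L) = -5/2 + I/7 (r(I, L) = 5*(-1/2) + I*(1/7) = -5/2 + I/7)
D(m, l) = 3 + (-5/2 + 8*l/7)/(117 + m) (D(m, l) = 3 + (l + (-5/2 + l/7))/(m + 117) = 3 + (-5/2 + 8*l/7)/(117 + m))
(10365 + D(169, 119)) - 32657 = (10365 + (4879 + 16*119 + 42*169)/(14*(117 + 169))) - 32657 = (10365 + (1/14)*(4879 + 1904 + 7098)/286) - 32657 = (10365 + (1/14)*(1/286)*13881) - 32657 = (10365 + 1983/572) - 32657 = 5930763/572 - 32657 = -12749041/572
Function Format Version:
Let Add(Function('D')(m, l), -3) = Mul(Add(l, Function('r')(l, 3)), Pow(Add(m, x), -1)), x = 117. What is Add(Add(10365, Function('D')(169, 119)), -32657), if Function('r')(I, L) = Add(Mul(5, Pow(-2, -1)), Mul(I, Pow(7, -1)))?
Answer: Rational(-12749041, 572) ≈ -22289.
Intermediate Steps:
Function('r')(I, L) = Add(Rational(-5, 2), Mul(Rational(1, 7), I)) (Function('r')(I, L) = Add(Mul(5, Rational(-1, 2)), Mul(I, Rational(1, 7))) = Add(Rational(-5, 2), Mul(Rational(1, 7), I)))
Function('D')(m, l) = Add(3, Mul(Pow(Add(117, m), -1), Add(Rational(-5, 2), Mul(Rational(8, 7), l)))) (Function('D')(m, l) = Add(3, Mul(Add(l, Add(Rational(-5, 2), Mul(Rational(1, 7), l))), Pow(Add(m, 117), -1))) = Add(3, Mul(Add(Rational(-5, 2), Mul(Rational(8, 7), l)), Pow(Add(117, m), -1))) = Add(3, Mul(Pow(Add(117, m), -1), Add(Rational(-5, 2), Mul(Rational(8, 7), l)))))
Add(Add(10365, Function('D')(169, 119)), -32657) = Add(Add(10365, Mul(Rational(1, 14), Pow(Add(117, 169), -1), Add(4879, Mul(16, 119), Mul(42, 169)))), -32657) = Add(Add(10365, Mul(Rational(1, 14), Pow(286, -1), Add(4879, 1904, 7098))), -32657) = Add(Add(10365, Mul(Rational(1, 14), Rational(1, 286), 13881)), -32657) = Add(Add(10365, Rational(1983, 572)), -32657) = Add(Rational(5930763, 572), -32657) = Rational(-12749041, 572)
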